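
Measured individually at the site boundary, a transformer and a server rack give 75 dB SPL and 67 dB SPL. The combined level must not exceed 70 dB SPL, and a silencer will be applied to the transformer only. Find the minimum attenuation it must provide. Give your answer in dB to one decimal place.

Fixed contribution from the other source: Σ 10^(L/10) = 10^(67/10) = 5.012e+06 (67.00 dB SPL).
To meet 70 dB SPL overall, the treated transformer may contribute at most 10^(70/10) − 5.012e+06 = 4.988e+06, i.e. 66.98 dB SPL.
So the transformer must be reduced from 75 to 66.98 dB SPL: IL = 8.02 dB.

8.0 dB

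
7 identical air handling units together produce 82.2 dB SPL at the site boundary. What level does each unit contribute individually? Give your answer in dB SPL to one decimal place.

73.7 dB SPL

Dividing the total intensity by 7 lowers the level by 10·log₁₀ 7 = 8.451 dB: L₁ = 82.2 − 8.451.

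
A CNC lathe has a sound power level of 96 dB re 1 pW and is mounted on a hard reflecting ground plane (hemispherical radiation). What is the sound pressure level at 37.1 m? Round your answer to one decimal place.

Free-field hemispherical radiation: L_p = L_w − 10·log₁₀(2π·r²), r = 37.1 m.
2π·r² = 8648 m², 10·log₁₀ of that is 39.369 dB.
L_p = 96 − 39.369 = 56.63 dB.

56.6 dB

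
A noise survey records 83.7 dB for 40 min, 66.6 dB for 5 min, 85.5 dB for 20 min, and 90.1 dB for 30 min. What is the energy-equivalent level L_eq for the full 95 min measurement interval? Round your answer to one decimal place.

The energy average is taken in the linear domain: L_eq = 10·log₁₀[(Σ tᵢ·10^(Lᵢ/10))/T], T = 95 min.
Σ tᵢ·10^(Lᵢ/10) = 40·10^(83.7/10) + 5·10^(66.6/10) + 20·10^(85.5/10) + 30·10^(90.1/10) = 4.719e+10.
L_eq = 10·log₁₀(4.719e+10/95) = 86.96 dB.

87.0 dB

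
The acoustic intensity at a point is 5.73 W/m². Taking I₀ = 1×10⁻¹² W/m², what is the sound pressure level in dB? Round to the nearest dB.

128 dB

L = 10·log₁₀(I/I₀) = 10·log₁₀(5.73/10⁻¹²) = 10·log₁₀(5.73×10^12).
L = 10·(0.7582 + 12) = 127.58 dB.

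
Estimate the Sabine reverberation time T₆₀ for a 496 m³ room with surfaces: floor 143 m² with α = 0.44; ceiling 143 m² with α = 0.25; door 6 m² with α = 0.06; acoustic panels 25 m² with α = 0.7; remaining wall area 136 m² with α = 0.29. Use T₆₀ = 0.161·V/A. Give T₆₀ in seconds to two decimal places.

0.51 s

A = Σ Sᵢαᵢ = 143·0.44 + 143·0.25 + 6·0.06 + 25·0.7 + 136·0.29 = 155.97 m².
T₆₀ = 0.161·V/A = 0.161·496/155.97 = 0.512 s.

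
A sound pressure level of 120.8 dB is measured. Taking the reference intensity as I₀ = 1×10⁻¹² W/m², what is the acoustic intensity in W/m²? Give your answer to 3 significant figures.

1.20 W/m²

I = I₀·10^(L/10) = 10⁻¹² × 10^(120.8/10) = 10^(0.080).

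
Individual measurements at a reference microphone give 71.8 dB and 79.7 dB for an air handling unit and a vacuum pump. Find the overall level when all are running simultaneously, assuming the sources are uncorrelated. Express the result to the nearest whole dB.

80 dB

For uncorrelated sources the intensities add, so convert each level to linear form, sum, and take 10·log₁₀ of the total.
Σ 10^(L/10) = 10^(71.8/10) + 10^(79.7/10) = 1.085e+08.
L_total = 10·log₁₀(1.085e+08) = 80.35 dB.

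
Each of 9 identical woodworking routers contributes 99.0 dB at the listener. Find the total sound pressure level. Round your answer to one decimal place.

108.5 dB

With 9 equal, uncorrelated contributions the intensity is 9× that of one unit, giving a rise of 10·log₁₀ 9.
L_total = 99.0 + 10·log₁₀(9) = 99.0 + 9.542 = 108.54 dB.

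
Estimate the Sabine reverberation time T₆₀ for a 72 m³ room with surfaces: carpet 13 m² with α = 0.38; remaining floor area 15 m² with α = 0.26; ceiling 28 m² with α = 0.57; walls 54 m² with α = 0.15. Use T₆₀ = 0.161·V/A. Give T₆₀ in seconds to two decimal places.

Summing Sᵢαᵢ: 13·0.38 + 15·0.26 + 28·0.57 + 54·0.15 = 32.90 m².
T₆₀ = 0.161·V/A = 0.161·72/32.90 = 0.352 s.

0.35 s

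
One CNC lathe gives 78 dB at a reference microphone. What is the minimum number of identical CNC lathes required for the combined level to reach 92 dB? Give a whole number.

Need L₁ + 10·log₁₀ N ≥ 92, i.e. log₁₀ N ≥ 1.40.
N ≥ 10^(14.0/10) = 25.119, so N = 26.

26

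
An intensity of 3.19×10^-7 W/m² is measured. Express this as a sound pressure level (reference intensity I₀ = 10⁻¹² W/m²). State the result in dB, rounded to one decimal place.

Dividing by I₀ shifts the exponent by 12: I/I₀ = 3.19×10^5.
L = 10·(0.5038 + 5) = 55.04 dB.

55.0 dB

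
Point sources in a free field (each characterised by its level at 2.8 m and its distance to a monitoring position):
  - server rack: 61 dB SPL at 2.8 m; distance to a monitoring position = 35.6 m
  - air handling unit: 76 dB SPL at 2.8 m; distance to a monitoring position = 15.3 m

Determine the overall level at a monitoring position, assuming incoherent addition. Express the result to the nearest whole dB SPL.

Propagate each source to the receiver with L = L_ref − 20·log₁₀(r/r_ref), then add intensities.
server rack: 61 − 20·log₁₀(35.6/2.8) = 61 − 22.09 = 38.91 dB SPL.
air handling unit: 76 − 20·log₁₀(15.3/2.8) = 76 − 14.75 = 61.25 dB SPL.
Σ 10^(L/10) = 1.341e+06 → L_total = 10·log₁₀(1.341e+06) = 61.27 dB SPL.

61 dB SPL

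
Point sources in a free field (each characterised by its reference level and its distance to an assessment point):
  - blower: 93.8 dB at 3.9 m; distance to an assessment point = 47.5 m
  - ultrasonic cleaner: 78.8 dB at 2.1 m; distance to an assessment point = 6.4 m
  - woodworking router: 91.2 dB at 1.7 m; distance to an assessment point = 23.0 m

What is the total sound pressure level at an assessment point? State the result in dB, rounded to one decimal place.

75.0 dB

Propagate each source to the receiver with L = L_ref − 20·log₁₀(r/r_ref), then add intensities.
blower: 93.8 − 20·log₁₀(47.5/3.9) = 93.8 − 21.71 = 72.09 dB.
ultrasonic cleaner: 78.8 − 20·log₁₀(6.4/2.1) = 78.8 − 9.68 = 69.12 dB.
woodworking router: 91.2 − 20·log₁₀(23.0/1.7) = 91.2 − 22.63 = 68.57 dB.
Σ 10^(L/10) = 3.154e+07 → L_total = 10·log₁₀(3.154e+07) = 74.99 dB.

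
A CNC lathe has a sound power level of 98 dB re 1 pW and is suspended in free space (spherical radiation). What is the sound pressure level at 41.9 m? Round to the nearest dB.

55 dB

The power spreads over a sphere of area 4π·r², so L_p = L_w − 10·log₁₀(4π·r²).
4π·r² = 2.206e+04 m², 10·log₁₀ of that is 43.436 dB.
L_p = 98 − 43.436 = 54.56 dB.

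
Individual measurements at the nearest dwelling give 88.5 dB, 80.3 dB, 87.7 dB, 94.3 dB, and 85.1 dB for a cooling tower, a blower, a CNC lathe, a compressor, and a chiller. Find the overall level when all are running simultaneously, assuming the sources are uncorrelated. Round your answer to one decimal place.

96.5 dB

For uncorrelated sources the intensities add, so convert each level to linear form, sum, and take 10·log₁₀ of the total.
Σ 10^(L/10) = 10^(88.5/10) + 10^(80.3/10) + 10^(87.7/10) + 10^(94.3/10) + 10^(85.1/10) = 4.419e+09.
L_total = 10·log₁₀(4.419e+09) = 96.45 dB.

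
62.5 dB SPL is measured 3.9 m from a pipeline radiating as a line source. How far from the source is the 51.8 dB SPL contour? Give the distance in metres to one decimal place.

45.8 m

The 10.7 dB drop corresponds to a distance ratio of 10^(10.7/10) for a line source.
r₂ = 3.9·10^((62.5−51.8)/10) = 3.9·10^(10.7/10) = 45.82 m.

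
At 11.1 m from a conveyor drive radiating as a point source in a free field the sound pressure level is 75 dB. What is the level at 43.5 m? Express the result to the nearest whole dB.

Spherical spreading from a point source gives a 20·log₁₀(r₂/r₁) drop.
L₂ = 75 − 20·log₁₀(43.5/11.1) = 75 − 11.863 = 63.14 dB.

63 dB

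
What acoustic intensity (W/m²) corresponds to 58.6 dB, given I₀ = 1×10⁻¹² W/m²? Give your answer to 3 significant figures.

I = I₀·10^(L/10) = 10⁻¹² × 10^(58.6/10) = 10^(-6.140).

7.24e-07 W/m²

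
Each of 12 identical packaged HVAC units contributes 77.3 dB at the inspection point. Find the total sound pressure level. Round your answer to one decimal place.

88.1 dB

With 12 equal, uncorrelated contributions the intensity is 12× that of one unit, giving a rise of 10·log₁₀ 12.
L_total = 77.3 + 10·log₁₀(12) = 77.3 + 10.792 = 88.09 dB.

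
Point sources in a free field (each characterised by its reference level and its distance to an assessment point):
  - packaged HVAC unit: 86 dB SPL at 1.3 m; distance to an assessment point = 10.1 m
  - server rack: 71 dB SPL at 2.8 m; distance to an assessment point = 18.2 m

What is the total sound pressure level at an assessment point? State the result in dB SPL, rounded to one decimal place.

68.4 dB SPL

First find each source's level at the receiver (point-source: −20·log₁₀(r/r_ref)), then combine on an intensity basis.
packaged HVAC unit: 86 − 20·log₁₀(10.1/1.3) = 86 − 17.81 = 68.19 dB SPL.
server rack: 71 − 20·log₁₀(18.2/2.8) = 71 − 16.26 = 54.74 dB SPL.
Σ 10^(L/10) = 6.893e+06 → L_total = 10·log₁₀(6.893e+06) = 68.38 dB SPL.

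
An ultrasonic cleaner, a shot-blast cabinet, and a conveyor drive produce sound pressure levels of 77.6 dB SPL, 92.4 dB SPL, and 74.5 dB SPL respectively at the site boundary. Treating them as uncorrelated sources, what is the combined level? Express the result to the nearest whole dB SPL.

For uncorrelated sources the intensities add, so convert each level to linear form, sum, and take 10·log₁₀ of the total.
Σ 10^(L/10) = 10^(77.6/10) + 10^(92.4/10) + 10^(74.5/10) = 1.824e+09.
L_total = 10·log₁₀(1.824e+09) = 92.61 dB SPL.

93 dB SPL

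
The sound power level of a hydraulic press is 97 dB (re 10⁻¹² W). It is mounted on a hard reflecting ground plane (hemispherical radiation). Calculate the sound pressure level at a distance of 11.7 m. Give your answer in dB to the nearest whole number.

Free-field hemispherical radiation: L_p = L_w − 10·log₁₀(2π·r²), r = 11.7 m.
2π·r² = 860.1 m², 10·log₁₀ of that is 29.346 dB.
L_p = 97 − 29.346 = 67.65 dB.

68 dB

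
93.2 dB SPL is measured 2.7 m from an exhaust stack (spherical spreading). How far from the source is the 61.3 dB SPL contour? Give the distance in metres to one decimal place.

The 31.9 dB drop corresponds to a distance ratio of 10^(31.9/20) for a point source.
r₂ = 2.7·10^((93.2−61.3)/20) = 2.7·10^(31.9/20) = 106.26 m.

106.3 m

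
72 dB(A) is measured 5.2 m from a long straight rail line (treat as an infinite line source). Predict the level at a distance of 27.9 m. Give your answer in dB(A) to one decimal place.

64.7 dB(A)

Line-source attenuation: ΔL = 10·log₁₀(r₂/r₁) = 10·log₁₀(27.9/5.2) = 7.296 dB.
L₂ = 72 − 10·log₁₀(27.9/5.2) = 72 − 7.296 = 64.70 dB(A).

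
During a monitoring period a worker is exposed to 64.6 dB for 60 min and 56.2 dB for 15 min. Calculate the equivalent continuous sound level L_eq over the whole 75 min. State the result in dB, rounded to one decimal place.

Weight each interval's intensity by its duration and average over T = 75 min:
Σ tᵢ·10^(Lᵢ/10) = 60·10^(64.6/10) + 15·10^(56.2/10) = 1.793e+08.
L_eq = 10·log₁₀(1.793e+08/75) = 63.79 dB.

63.8 dB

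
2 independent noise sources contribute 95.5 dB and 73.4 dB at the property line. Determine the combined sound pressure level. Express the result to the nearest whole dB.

96 dB

For uncorrelated sources the intensities add, so convert each level to linear form, sum, and take 10·log₁₀ of the total.
Σ 10^(L/10) = 10^(95.5/10) + 10^(73.4/10) = 3.570e+09.
L_total = 10·log₁₀(3.570e+09) = 95.53 dB.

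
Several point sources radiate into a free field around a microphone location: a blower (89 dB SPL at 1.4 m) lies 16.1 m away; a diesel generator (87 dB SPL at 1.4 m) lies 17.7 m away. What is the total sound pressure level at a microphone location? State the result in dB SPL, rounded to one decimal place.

First find each source's level at the receiver (point-source: −20·log₁₀(r/r_ref)), then combine on an intensity basis.
blower: 89 − 20·log₁₀(16.1/1.4) = 89 − 21.21 = 67.79 dB SPL.
diesel generator: 87 − 20·log₁₀(17.7/1.4) = 87 − 22.04 = 64.96 dB SPL.
Σ 10^(L/10) = 9.142e+06 → L_total = 10·log₁₀(9.142e+06) = 69.61 dB SPL.

69.6 dB SPL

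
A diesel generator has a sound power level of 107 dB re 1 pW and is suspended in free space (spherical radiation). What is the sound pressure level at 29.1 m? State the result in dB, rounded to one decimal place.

The power spreads over a sphere of area 4π·r², so L_p = L_w − 10·log₁₀(4π·r²).
4π·r² = 1.064e+04 m², 10·log₁₀ of that is 40.270 dB.
L_p = 107 − 40.270 = 66.73 dB.

66.7 dB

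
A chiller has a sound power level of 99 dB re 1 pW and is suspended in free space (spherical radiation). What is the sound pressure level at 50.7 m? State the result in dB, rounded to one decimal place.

53.9 dB

The power spreads over a sphere of area 4π·r², so L_p = L_w − 10·log₁₀(4π·r²).
4π·r² = 3.23e+04 m², 10·log₁₀ of that is 45.092 dB.
L_p = 99 − 45.092 = 53.91 dB.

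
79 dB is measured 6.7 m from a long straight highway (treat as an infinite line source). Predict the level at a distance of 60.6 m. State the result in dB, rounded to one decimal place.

For a line source, L₂ = L₁ − 10·log₁₀(r₂/r₁).
L₂ = 79 − 10·log₁₀(60.6/6.7) = 79 − 9.564 = 69.44 dB.

69.4 dB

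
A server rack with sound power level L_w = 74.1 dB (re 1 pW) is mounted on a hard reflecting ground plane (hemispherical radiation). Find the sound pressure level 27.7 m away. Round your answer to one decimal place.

37.3 dB

L_p = L_w − 10·log₁₀(2π·r²) with r = 27.7 m.
2π·r² = 4821 m², 10·log₁₀ of that is 36.831 dB.
L_p = 74.1 − 36.831 = 37.27 dB.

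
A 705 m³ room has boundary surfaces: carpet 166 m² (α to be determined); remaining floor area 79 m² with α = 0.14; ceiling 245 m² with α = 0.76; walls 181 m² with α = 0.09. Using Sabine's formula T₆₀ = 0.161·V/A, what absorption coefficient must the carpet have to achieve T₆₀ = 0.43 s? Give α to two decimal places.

0.30

From T₆₀ = 0.161·V/A, the target T₆₀ = 0.43 s needs A = 0.161·705/0.43 = 263.97 m².
Absorption from the other surfaces = 79·0.14 + 245·0.76 + 181·0.09 = 213.55 m², so the carpet must supply 50.42 m² over 166 m².
α = 50.42/166 = 0.304.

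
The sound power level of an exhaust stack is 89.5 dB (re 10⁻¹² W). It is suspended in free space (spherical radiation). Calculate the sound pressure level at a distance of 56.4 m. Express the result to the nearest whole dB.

Free-field spherical radiation: L_p = L_w − 10·log₁₀(4π·r²), r = 56.4 m.
4π·r² = 3.997e+04 m², 10·log₁₀ of that is 46.018 dB.
L_p = 89.5 − 46.018 = 43.48 dB.

43 dB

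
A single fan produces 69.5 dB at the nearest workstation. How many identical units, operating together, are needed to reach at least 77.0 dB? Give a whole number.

The shortfall is 77.0 − 69.5 = 7.5 dB, and N units add 10·log₁₀ N, so need 10·log₁₀ N ≥ 7.5.
N ≥ 10^(7.5/10) = 5.623, so N = 6.

6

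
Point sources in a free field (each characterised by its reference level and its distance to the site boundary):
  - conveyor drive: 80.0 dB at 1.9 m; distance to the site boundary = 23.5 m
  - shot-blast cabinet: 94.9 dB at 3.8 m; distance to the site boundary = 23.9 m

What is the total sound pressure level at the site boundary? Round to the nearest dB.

79 dB

First find each source's level at the receiver (point-source: −20·log₁₀(r/r_ref)), then combine on an intensity basis.
conveyor drive: 80.0 − 20·log₁₀(23.5/1.9) = 80.0 − 21.85 = 58.15 dB.
shot-blast cabinet: 94.9 − 20·log₁₀(23.9/3.8) = 94.9 − 15.97 = 78.93 dB.
Σ 10^(L/10) = 7.878e+07 → L_total = 10·log₁₀(7.878e+07) = 78.96 dB.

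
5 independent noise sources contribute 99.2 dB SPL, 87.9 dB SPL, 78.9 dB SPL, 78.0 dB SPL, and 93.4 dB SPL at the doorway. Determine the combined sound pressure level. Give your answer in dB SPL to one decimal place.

100.5 dB SPL

For uncorrelated sources the intensities add, so convert each level to linear form, sum, and take 10·log₁₀ of the total.
Σ 10^(L/10) = 10^(99.2/10) + 10^(87.9/10) + 10^(78.9/10) + 10^(78.0/10) + 10^(93.4/10) = 1.126e+10.
L_total = 10·log₁₀(1.126e+10) = 100.52 dB SPL.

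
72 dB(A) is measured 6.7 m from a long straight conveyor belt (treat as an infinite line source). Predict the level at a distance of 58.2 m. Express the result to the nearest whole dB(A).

For a line source, L₂ = L₁ − 10·log₁₀(r₂/r₁).
L₂ = 72 − 10·log₁₀(58.2/6.7) = 72 − 9.388 = 62.61 dB(A).

63 dB(A)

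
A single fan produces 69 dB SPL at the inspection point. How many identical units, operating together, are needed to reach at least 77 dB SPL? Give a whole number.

The shortfall is 77 − 69 = 8.0 dB, and N units add 10·log₁₀ N, so need 10·log₁₀ N ≥ 8.0.
N ≥ 10^(8.0/10) = 6.310, so N = 7.

7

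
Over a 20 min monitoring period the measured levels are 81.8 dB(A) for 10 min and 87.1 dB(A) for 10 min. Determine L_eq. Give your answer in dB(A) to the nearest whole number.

85 dB(A)

Weight each interval's intensity by its duration and average over T = 20 min:
Σ tᵢ·10^(Lᵢ/10) = 10·10^(81.8/10) + 10·10^(87.1/10) = 6.642e+09.
L_eq = 10·log₁₀(6.642e+09/20) = 85.21 dB(A).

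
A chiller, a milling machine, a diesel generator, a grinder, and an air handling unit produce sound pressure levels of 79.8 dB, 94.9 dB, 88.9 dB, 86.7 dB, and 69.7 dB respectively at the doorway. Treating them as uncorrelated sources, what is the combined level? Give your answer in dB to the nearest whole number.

For uncorrelated sources the intensities add, so convert each level to linear form, sum, and take 10·log₁₀ of the total.
Σ 10^(L/10) = 10^(79.8/10) + 10^(94.9/10) + 10^(88.9/10) + 10^(86.7/10) + 10^(69.7/10) = 4.439e+09.
L_total = 10·log₁₀(4.439e+09) = 96.47 dB.

96 dB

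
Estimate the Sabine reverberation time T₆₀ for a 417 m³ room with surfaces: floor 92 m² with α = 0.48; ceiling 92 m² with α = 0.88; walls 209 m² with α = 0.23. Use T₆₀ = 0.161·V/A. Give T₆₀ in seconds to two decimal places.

Summing Sᵢαᵢ: 92·0.48 + 92·0.88 + 209·0.23 = 173.19 m².
T₆₀ = 0.161 × 417 / 173.19 = 0.388 s.

0.39 s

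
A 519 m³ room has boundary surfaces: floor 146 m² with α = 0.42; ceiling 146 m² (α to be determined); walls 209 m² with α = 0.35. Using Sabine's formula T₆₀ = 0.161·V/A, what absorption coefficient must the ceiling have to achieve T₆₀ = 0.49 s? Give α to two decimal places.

0.25

From T₆₀ = 0.161·V/A, the target T₆₀ = 0.49 s needs A = 0.161·519/0.49 = 170.53 m².
Absorption from the other surfaces = 146·0.42 + 209·0.35 = 134.47 m², so the ceiling must supply 36.06 m² over 146 m².
α = 36.06/146 = 0.247.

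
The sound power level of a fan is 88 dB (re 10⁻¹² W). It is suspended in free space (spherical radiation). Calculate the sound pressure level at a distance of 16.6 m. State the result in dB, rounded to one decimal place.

52.6 dB

The power spreads over a sphere of area 4π·r², so L_p = L_w − 10·log₁₀(4π·r²).
4π·r² = 3463 m², 10·log₁₀ of that is 35.394 dB.
L_p = 88 − 35.394 = 52.61 dB.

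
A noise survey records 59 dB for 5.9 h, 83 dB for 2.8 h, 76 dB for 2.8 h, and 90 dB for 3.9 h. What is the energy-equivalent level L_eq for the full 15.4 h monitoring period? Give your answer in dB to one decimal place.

84.7 dB

Weight each interval's intensity by its duration and average over T = 15.4 h:
Σ tᵢ·10^(Lᵢ/10) = 5.9·10^(59/10) + 2.8·10^(83/10) + 2.8·10^(76/10) + 3.9·10^(90/10) = 4.575e+09.
L_eq = 10·log₁₀(4.575e+09/15.4) = 84.73 dB.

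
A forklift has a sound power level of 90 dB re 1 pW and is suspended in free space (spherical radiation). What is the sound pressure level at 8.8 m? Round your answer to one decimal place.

60.1 dB

L_p = L_w − 10·log₁₀(4π·r²) with r = 8.8 m.
4π·r² = 973.1 m², 10·log₁₀ of that is 29.882 dB.
L_p = 90 − 29.882 = 60.12 dB.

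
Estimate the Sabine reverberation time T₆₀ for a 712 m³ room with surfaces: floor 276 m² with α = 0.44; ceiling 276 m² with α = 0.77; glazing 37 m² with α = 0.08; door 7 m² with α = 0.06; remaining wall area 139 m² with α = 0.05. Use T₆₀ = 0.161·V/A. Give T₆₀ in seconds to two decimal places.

0.33 s

Summing Sᵢαᵢ: 276·0.44 + 276·0.77 + 37·0.08 + 7·0.06 + 139·0.05 = 344.29 m².
T₆₀ = 0.161 × 712 / 344.29 = 0.333 s.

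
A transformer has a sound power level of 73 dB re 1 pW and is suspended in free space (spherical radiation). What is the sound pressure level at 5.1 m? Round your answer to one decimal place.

47.9 dB

L_p = L_w − 10·log₁₀(4π·r²) with r = 5.1 m.
4π·r² = 326.9 m², 10·log₁₀ of that is 25.144 dB.
L_p = 73 − 25.144 = 47.86 dB.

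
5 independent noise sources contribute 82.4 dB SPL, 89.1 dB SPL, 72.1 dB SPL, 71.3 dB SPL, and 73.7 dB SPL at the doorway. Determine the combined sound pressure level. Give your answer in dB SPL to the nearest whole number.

90 dB SPL

Incoherent sources combine by intensity addition: L_total = 10·log₁₀(Σ 10^(L_i/10)).
Σ 10^(L/10) = 10^(82.4/10) + 10^(89.1/10) + 10^(72.1/10) + 10^(71.3/10) + 10^(73.7/10) = 1.040e+09.
L_total = 10·log₁₀(1.040e+09) = 90.17 dB SPL.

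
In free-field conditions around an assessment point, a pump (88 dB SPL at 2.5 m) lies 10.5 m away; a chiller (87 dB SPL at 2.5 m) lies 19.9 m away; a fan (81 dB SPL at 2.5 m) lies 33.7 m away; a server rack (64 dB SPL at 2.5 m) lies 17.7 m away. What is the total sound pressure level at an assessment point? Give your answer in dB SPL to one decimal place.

First find each source's level at the receiver (point-source: −20·log₁₀(r/r_ref)), then combine on an intensity basis.
pump: 88 − 20·log₁₀(10.5/2.5) = 88 − 12.46 = 75.54 dB SPL.
chiller: 87 − 20·log₁₀(19.9/2.5) = 87 − 18.02 = 68.98 dB SPL.
fan: 81 − 20·log₁₀(33.7/2.5) = 81 − 22.59 = 58.41 dB SPL.
server rack: 64 − 20·log₁₀(17.7/2.5) = 64 − 17.00 = 47.00 dB SPL.
Σ 10^(L/10) = 4.442e+07 → L_total = 10·log₁₀(4.442e+07) = 76.48 dB SPL.

76.5 dB SPL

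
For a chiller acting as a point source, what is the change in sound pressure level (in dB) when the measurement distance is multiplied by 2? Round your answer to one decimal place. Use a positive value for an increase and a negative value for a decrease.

Point-source spreading: ΔL = −20·log₁₀(r₂/r₁).
ΔL = −20·log₁₀(2) = -6.02 dB.

-6.0 dB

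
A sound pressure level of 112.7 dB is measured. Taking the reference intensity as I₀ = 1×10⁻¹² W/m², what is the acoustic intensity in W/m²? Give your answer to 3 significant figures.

0.186 W/m²

L = 10·log₁₀(I/I₀) ⇒ I = I₀·10^(L/10) = 10⁻¹² × 10^11.27.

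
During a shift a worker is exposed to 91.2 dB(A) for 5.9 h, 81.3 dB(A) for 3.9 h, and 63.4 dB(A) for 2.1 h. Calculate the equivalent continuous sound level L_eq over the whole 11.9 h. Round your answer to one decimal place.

Weight each interval's intensity by its duration and average over T = 11.9 h:
Σ tᵢ·10^(Lᵢ/10) = 5.9·10^(91.2/10) + 3.9·10^(81.3/10) + 2.1·10^(63.4/10) = 8.308e+09.
L_eq = 10·log₁₀(8.308e+09/11.9) = 88.44 dB(A).

88.4 dB(A)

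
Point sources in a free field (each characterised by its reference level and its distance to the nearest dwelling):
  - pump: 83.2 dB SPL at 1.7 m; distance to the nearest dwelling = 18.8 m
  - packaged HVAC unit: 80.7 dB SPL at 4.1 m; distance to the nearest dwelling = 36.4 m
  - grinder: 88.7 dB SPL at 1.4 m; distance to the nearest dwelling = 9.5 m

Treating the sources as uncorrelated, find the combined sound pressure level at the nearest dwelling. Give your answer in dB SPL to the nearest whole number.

73 dB SPL

First find each source's level at the receiver (point-source: −20·log₁₀(r/r_ref)), then combine on an intensity basis.
pump: 83.2 − 20·log₁₀(18.8/1.7) = 83.2 − 20.87 = 62.33 dB SPL.
packaged HVAC unit: 80.7 − 20·log₁₀(36.4/4.1) = 80.7 − 18.97 = 61.73 dB SPL.
grinder: 88.7 − 20·log₁₀(9.5/1.4) = 88.7 − 16.63 = 72.07 dB SPL.
Σ 10^(L/10) = 1.930e+07 → L_total = 10·log₁₀(1.930e+07) = 72.86 dB SPL.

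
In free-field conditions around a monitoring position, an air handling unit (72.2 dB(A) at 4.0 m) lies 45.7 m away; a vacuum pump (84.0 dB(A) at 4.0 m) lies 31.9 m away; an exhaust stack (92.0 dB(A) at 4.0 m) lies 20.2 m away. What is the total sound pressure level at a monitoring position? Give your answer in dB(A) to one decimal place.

78.2 dB(A)

First find each source's level at the receiver (point-source: −20·log₁₀(r/r_ref)), then combine on an intensity basis.
air handling unit: 72.2 − 20·log₁₀(45.7/4.0) = 72.2 − 21.16 = 51.04 dB(A).
vacuum pump: 84.0 − 20·log₁₀(31.9/4.0) = 84.0 − 18.03 = 65.97 dB(A).
exhaust stack: 92.0 − 20·log₁₀(20.2/4.0) = 92.0 − 14.07 = 77.93 dB(A).
Σ 10^(L/10) = 6.622e+07 → L_total = 10·log₁₀(6.622e+07) = 78.21 dB(A).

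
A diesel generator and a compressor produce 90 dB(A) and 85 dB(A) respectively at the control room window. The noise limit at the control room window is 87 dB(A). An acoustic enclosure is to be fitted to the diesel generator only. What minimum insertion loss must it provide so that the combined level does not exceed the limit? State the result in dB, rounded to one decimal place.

7.3 dB

Everything except the diesel generator sums to 10^(85/10) = 3.162e+08 in linear terms, 85.00 dB(A).
The limit corresponds to 10^(87/10) = 5.012e+08; subtracting the fixed part leaves 1.850e+08 for the diesel generator, i.e. 82.67 dB(A).
So the diesel generator must be reduced from 90 to 82.67 dB(A): IL = 7.33 dB.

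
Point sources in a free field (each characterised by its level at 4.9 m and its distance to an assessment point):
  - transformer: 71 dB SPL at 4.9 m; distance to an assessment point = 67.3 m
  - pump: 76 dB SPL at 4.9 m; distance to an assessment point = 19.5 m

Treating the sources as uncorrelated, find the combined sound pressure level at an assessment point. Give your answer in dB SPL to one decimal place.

Propagate each source to the receiver with L = L_ref − 20·log₁₀(r/r_ref), then add intensities.
transformer: 71 − 20·log₁₀(67.3/4.9) = 71 − 22.76 = 48.24 dB SPL.
pump: 76 − 20·log₁₀(19.5/4.9) = 76 − 12.00 = 64.00 dB SPL.
Σ 10^(L/10) = 2.580e+06 → L_total = 10·log₁₀(2.580e+06) = 64.12 dB SPL.

64.1 dB SPL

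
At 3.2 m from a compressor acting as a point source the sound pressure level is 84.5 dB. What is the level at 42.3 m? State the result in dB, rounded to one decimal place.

62.1 dB

Point-source attenuation: ΔL = 20·log₁₀(r₂/r₁) = 20·log₁₀(42.3/3.2) = 22.424 dB.
L₂ = 84.5 − 20·log₁₀(42.3/3.2) = 84.5 − 22.424 = 62.08 dB.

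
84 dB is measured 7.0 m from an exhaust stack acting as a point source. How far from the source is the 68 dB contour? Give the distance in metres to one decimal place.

44.2 m

For a point source L₁ − L₂ = 20·log₁₀(r₂/r₁), so r₂ = r₁·10^((L₁−L₂)/20).
r₂ = 7.0·10^((84−68)/20) = 7.0·10^(16.0/20) = 44.17 m.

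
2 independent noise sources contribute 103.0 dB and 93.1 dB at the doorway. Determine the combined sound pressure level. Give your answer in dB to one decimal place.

Incoherent sources combine by intensity addition: L_total = 10·log₁₀(Σ 10^(L_i/10)).
Σ 10^(L/10) = 10^(103.0/10) + 10^(93.1/10) = 2.199e+10.
L_total = 10·log₁₀(2.199e+10) = 103.42 dB.

103.4 dB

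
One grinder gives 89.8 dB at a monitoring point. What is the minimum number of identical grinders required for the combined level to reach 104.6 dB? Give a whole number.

Need L₁ + 10·log₁₀ N ≥ 104.6, i.e. log₁₀ N ≥ 1.48.
N ≥ 10^(14.8/10) = 30.200, so N = 31.

31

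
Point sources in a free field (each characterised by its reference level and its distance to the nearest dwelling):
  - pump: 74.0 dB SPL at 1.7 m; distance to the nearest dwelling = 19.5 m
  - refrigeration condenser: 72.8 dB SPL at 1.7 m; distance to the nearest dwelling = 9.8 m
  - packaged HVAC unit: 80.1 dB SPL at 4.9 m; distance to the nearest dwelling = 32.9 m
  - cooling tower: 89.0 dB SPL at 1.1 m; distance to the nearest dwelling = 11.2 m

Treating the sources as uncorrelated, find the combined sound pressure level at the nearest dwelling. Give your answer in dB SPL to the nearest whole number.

70 dB SPL

Propagate each source to the receiver with L = L_ref − 20·log₁₀(r/r_ref), then add intensities.
pump: 74.0 − 20·log₁₀(19.5/1.7) = 74.0 − 21.19 = 52.81 dB SPL.
refrigeration condenser: 72.8 − 20·log₁₀(9.8/1.7) = 72.8 − 15.22 = 57.58 dB SPL.
packaged HVAC unit: 80.1 − 20·log₁₀(32.9/4.9) = 80.1 − 16.54 = 63.56 dB SPL.
cooling tower: 89.0 − 20·log₁₀(11.2/1.1) = 89.0 − 20.16 = 68.84 dB SPL.
Σ 10^(L/10) = 1.070e+07 → L_total = 10·log₁₀(1.070e+07) = 70.29 dB SPL.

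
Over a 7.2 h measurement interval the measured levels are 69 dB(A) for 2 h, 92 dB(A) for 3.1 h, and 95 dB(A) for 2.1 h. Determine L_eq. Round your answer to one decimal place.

L_eq = 10·log₁₀[(1/T)·Σ tᵢ·10^(Lᵢ/10)] with T = 7.2 h.
Σ tᵢ·10^(Lᵢ/10) = 2·10^(69/10) + 3.1·10^(92/10) + 2.1·10^(95/10) = 1.157e+10.
L_eq = 10·log₁₀(1.157e+10/7.2) = 92.06 dB(A).

92.1 dB(A)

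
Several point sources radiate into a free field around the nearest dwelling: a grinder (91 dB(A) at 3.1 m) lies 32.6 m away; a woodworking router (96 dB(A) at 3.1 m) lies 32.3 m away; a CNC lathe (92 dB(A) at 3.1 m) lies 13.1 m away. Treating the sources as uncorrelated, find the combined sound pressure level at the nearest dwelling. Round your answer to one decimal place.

81.4 dB(A)

Propagate each source to the receiver with L = L_ref − 20·log₁₀(r/r_ref), then add intensities.
grinder: 91 − 20·log₁₀(32.6/3.1) = 91 − 20.44 = 70.56 dB(A).
woodworking router: 96 − 20·log₁₀(32.3/3.1) = 96 − 20.36 = 75.64 dB(A).
CNC lathe: 92 − 20·log₁₀(13.1/3.1) = 92 − 12.52 = 79.48 dB(A).
Σ 10^(L/10) = 1.368e+08 → L_total = 10·log₁₀(1.368e+08) = 81.36 dB(A).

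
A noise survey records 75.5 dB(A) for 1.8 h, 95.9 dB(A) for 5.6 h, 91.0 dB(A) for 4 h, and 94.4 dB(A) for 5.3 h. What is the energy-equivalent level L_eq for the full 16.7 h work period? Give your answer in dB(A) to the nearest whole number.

Weight each interval's intensity by its duration and average over T = 16.7 h:
Σ tᵢ·10^(Lᵢ/10) = 1.8·10^(75.5/10) + 5.6·10^(95.9/10) + 4·10^(91.0/10) + 5.3·10^(94.4/10) = 4.148e+10.
L_eq = 10·log₁₀(4.148e+10/16.7) = 93.95 dB(A).

94 dB(A)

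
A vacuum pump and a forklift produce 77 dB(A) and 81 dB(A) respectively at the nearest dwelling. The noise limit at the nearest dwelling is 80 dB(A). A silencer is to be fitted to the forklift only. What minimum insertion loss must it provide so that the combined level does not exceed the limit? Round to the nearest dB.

Everything except the forklift sums to 10^(77/10) = 5.012e+07 in linear terms, 77.00 dB(A).
To meet 80 dB(A) overall, the treated forklift may contribute at most 10^(80/10) − 5.012e+07 = 4.988e+07, i.e. 76.98 dB(A).
So the forklift must be reduced from 81 to 76.98 dB(A): IL = 4.02 dB.

4 dB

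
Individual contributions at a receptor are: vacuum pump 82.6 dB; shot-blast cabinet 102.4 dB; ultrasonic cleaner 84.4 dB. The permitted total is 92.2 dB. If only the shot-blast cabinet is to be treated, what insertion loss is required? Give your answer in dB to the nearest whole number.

12 dB

The untreated sources together contribute 10^(82.6/10) + 10^(84.4/10) = 4.574e+08, i.e. 86.60 dB.
To meet 92.2 dB overall, the treated shot-blast cabinet may contribute at most 10^(92.2/10) − 4.574e+08 = 1.202e+09, i.e. 90.80 dB.
Required insertion loss = 102.4 − 90.80 = 11.60 dB.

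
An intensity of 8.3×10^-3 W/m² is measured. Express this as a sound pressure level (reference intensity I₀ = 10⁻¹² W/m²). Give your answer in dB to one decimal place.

L = 10·log₁₀(I/I₀) = 10·log₁₀(8.3×10^-3/10⁻¹²) = 10·log₁₀(8.3×10^9).
L = 10·(0.9191 + 9) = 99.19 dB.

99.2 dB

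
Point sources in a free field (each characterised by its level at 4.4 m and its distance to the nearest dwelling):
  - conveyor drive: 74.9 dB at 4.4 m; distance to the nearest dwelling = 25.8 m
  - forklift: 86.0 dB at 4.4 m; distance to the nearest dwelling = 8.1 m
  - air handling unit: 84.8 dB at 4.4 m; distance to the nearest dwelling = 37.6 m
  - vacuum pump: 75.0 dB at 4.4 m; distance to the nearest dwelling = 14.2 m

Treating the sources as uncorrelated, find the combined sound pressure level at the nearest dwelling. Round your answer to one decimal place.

Propagate each source to the receiver with L = L_ref − 20·log₁₀(r/r_ref), then add intensities.
conveyor drive: 74.9 − 20·log₁₀(25.8/4.4) = 74.9 − 15.36 = 59.54 dB.
forklift: 86.0 − 20·log₁₀(8.1/4.4) = 86.0 − 5.30 = 80.70 dB.
air handling unit: 84.8 − 20·log₁₀(37.6/4.4) = 84.8 − 18.63 = 66.17 dB.
vacuum pump: 75.0 − 20·log₁₀(14.2/4.4) = 75.0 − 10.18 = 64.82 dB.
Σ 10^(L/10) = 1.255e+08 → L_total = 10·log₁₀(1.255e+08) = 80.99 dB.

81.0 dB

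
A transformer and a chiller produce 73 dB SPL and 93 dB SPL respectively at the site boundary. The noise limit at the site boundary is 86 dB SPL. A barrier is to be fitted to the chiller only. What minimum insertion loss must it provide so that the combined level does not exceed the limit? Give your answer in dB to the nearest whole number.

7 dB

The untreated sources together contribute 10^(73/10) = 1.995e+07, i.e. 73.00 dB SPL.
The limit corresponds to 10^(86/10) = 3.981e+08; subtracting the fixed part leaves 3.782e+08 for the chiller, i.e. 85.78 dB SPL.
So the chiller must be reduced from 93 to 85.78 dB SPL: IL = 7.22 dB.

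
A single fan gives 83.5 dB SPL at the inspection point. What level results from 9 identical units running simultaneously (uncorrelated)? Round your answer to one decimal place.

93.0 dB SPL

N identical incoherent sources raise the level by 10·log₁₀ N.
L_total = 83.5 + 10·log₁₀(9) = 83.5 + 9.542 = 93.04 dB SPL.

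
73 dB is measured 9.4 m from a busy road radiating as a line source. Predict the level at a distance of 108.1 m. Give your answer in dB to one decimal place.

62.4 dB

For a line source, L₂ = L₁ − 10·log₁₀(r₂/r₁).
L₂ = 73 − 10·log₁₀(108.1/9.4) = 73 − 10.607 = 62.39 dB.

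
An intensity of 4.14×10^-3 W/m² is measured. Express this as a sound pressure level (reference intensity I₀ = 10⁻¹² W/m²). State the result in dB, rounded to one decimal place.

96.2 dB

I/I₀ = 4.14×10^-3/10⁻¹² = 4.14×10^9, and L = 10·log₁₀(I/I₀).
L = 10·(0.6170 + 9) = 96.17 dB.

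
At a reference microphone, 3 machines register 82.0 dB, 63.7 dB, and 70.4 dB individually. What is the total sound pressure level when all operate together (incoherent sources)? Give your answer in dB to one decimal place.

82.4 dB

Incoherent sources combine by intensity addition: L_total = 10·log₁₀(Σ 10^(L_i/10)).
Σ 10^(L/10) = 10^(82.0/10) + 10^(63.7/10) + 10^(70.4/10) = 1.718e+08.
L_total = 10·log₁₀(1.718e+08) = 82.35 dB.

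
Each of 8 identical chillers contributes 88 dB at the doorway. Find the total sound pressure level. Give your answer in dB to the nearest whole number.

97 dB

L_total = L₁ + 10·log₁₀ N for N identical incoherent sources.
L_total = 88 + 10·log₁₀(8) = 88 + 9.031 = 97.03 dB.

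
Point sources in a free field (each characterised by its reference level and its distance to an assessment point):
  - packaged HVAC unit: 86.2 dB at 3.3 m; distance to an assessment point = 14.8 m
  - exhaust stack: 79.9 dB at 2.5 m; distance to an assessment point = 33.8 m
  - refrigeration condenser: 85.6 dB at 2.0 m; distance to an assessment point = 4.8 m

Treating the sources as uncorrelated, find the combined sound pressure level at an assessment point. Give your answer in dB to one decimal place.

79.3 dB

First find each source's level at the receiver (point-source: −20·log₁₀(r/r_ref)), then combine on an intensity basis.
packaged HVAC unit: 86.2 − 20·log₁₀(14.8/3.3) = 86.2 − 13.03 = 73.17 dB.
exhaust stack: 79.9 − 20·log₁₀(33.8/2.5) = 79.9 − 22.62 = 57.28 dB.
refrigeration condenser: 85.6 − 20·log₁₀(4.8/2.0) = 85.6 − 7.60 = 78.00 dB.
Σ 10^(L/10) = 8.429e+07 → L_total = 10·log₁₀(8.429e+07) = 79.26 dB.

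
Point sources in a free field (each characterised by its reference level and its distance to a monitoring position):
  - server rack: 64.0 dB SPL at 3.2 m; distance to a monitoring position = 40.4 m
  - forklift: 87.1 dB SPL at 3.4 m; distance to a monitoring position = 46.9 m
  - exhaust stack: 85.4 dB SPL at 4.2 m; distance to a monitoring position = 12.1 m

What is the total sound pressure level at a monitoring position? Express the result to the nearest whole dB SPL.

76 dB SPL

Apply inverse-square spreading to bring every level to the receiver, then sum 10^(L/10).
server rack: 64.0 − 20·log₁₀(40.4/3.2) = 64.0 − 22.02 = 41.98 dB SPL.
forklift: 87.1 − 20·log₁₀(46.9/3.4) = 87.1 − 22.79 = 64.31 dB SPL.
exhaust stack: 85.4 − 20·log₁₀(12.1/4.2) = 85.4 − 9.19 = 76.21 dB SPL.
Σ 10^(L/10) = 4.449e+07 → L_total = 10·log₁₀(4.449e+07) = 76.48 dB SPL.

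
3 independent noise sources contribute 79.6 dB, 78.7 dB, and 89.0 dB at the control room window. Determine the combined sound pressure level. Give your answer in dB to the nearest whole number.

90 dB

For uncorrelated sources the intensities add, so convert each level to linear form, sum, and take 10·log₁₀ of the total.
Σ 10^(L/10) = 10^(79.6/10) + 10^(78.7/10) + 10^(89.0/10) = 9.597e+08.
L_total = 10·log₁₀(9.597e+08) = 89.82 dB.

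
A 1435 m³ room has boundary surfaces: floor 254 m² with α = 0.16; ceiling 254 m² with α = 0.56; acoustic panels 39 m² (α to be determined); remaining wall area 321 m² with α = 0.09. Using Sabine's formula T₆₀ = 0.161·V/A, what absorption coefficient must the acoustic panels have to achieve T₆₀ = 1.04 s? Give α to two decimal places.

0.27

Required total absorption A = 0.161·1435/1.04 = 222.15 m².
Absorption from the other surfaces = 254·0.16 + 254·0.56 + 321·0.09 = 211.77 m², so the acoustic panels must supply 10.38 m² over 39 m².
α = 10.38/39 = 0.266.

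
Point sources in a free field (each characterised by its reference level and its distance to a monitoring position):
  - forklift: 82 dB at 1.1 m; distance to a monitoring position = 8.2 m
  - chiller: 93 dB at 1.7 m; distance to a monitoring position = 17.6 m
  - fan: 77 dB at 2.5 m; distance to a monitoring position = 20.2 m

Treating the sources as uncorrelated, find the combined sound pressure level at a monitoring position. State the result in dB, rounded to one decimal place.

Apply inverse-square spreading to bring every level to the receiver, then sum 10^(L/10).
forklift: 82 − 20·log₁₀(8.2/1.1) = 82 − 17.45 = 64.55 dB.
chiller: 93 − 20·log₁₀(17.6/1.7) = 93 − 20.30 = 72.70 dB.
fan: 77 − 20·log₁₀(20.2/2.5) = 77 − 18.15 = 58.85 dB.
Σ 10^(L/10) = 2.224e+07 → L_total = 10·log₁₀(2.224e+07) = 73.47 dB.

73.5 dB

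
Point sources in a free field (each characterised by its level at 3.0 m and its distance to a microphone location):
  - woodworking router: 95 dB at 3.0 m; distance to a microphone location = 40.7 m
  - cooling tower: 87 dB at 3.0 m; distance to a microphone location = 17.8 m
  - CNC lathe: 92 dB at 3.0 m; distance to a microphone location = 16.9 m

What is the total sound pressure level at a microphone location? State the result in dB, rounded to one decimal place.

79.1 dB

First find each source's level at the receiver (point-source: −20·log₁₀(r/r_ref)), then combine on an intensity basis.
woodworking router: 95 − 20·log₁₀(40.7/3.0) = 95 − 22.65 = 72.35 dB.
cooling tower: 87 − 20·log₁₀(17.8/3.0) = 87 − 15.47 = 71.53 dB.
CNC lathe: 92 − 20·log₁₀(16.9/3.0) = 92 − 15.02 = 76.98 dB.
Σ 10^(L/10) = 8.136e+07 → L_total = 10·log₁₀(8.136e+07) = 79.10 dB.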